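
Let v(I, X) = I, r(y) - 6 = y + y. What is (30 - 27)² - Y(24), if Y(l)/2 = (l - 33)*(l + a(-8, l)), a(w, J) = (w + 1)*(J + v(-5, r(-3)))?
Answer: -1953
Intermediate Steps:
r(y) = 6 + 2*y (r(y) = 6 + (y + y) = 6 + 2*y)
a(w, J) = (1 + w)*(-5 + J) (a(w, J) = (w + 1)*(J - 5) = (1 + w)*(-5 + J))
Y(l) = 2*(-33 + l)*(35 - 6*l) (Y(l) = 2*((l - 33)*(l + (-5 + l - 5*(-8) + l*(-8)))) = 2*((-33 + l)*(l + (-5 + l + 40 - 8*l))) = 2*((-33 + l)*(l + (35 - 7*l))) = 2*((-33 + l)*(35 - 6*l)) = 2*(-33 + l)*(35 - 6*l))
(30 - 27)² - Y(24) = (30 - 27)² - (-2310 - 12*24² + 466*24) = 3² - (-2310 - 12*576 + 11184) = 9 - (-2310 - 6912 + 11184) = 9 - 1*1962 = 9 - 1962 = -1953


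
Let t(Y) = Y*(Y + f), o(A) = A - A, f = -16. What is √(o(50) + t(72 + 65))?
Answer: 11*√137 ≈ 128.75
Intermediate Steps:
o(A) = 0
t(Y) = Y*(-16 + Y) (t(Y) = Y*(Y - 16) = Y*(-16 + Y))
√(o(50) + t(72 + 65)) = √(0 + (72 + 65)*(-16 + (72 + 65))) = √(0 + 137*(-16 + 137)) = √(0 + 137*121) = √(0 + 16577) = √16577 = 11*√137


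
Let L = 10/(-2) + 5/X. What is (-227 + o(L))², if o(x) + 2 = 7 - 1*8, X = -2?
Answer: 52900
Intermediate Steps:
L = -15/2 (L = 10/(-2) + 5/(-2) = 10*(-½) + 5*(-½) = -5 - 5/2 = -15/2 ≈ -7.5000)
o(x) = -3 (o(x) = -2 + (7 - 1*8) = -2 + (7 - 8) = -2 - 1 = -3)
(-227 + o(L))² = (-227 - 3)² = (-230)² = 52900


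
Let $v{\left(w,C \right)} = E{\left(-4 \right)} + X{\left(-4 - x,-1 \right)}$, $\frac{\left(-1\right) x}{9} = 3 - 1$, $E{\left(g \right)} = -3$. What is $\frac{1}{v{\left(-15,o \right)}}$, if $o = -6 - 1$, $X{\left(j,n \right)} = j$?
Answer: $\frac{1}{11} \approx 0.090909$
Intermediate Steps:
$x = -18$ ($x = - 9 \left(3 - 1\right) = \left(-9\right) 2 = -18$)
$o = -7$
$v{\left(w,C \right)} = 11$ ($v{\left(w,C \right)} = -3 - -14 = -3 + \left(-4 + 18\right) = -3 + 14 = 11$)
$\frac{1}{v{\left(-15,o \right)}} = \frac{1}{11}$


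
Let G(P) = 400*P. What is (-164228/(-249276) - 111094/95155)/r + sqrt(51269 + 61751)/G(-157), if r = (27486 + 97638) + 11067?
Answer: -3016488151/807607787728995 - sqrt(28255)/31400 ≈ -0.0053570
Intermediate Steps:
r = 136191 (r = 125124 + 11067 = 136191)
(-164228/(-249276) - 111094/95155)/r + sqrt(51269 + 61751)/G(-157) = (-164228/(-249276) - 111094/95155)/136191 + sqrt(51269 + 61751)/((400*(-157))) = (-164228*(-1/249276) - 111094*1/95155)*(1/136191) + sqrt(113020)/(-62800) = (41057/62319 - 111094/95155)*(1/136191) + (2*sqrt(28255))*(-1/62800) = -3016488151/5929964445*1/136191 - sqrt(28255)/31400 = -3016488151/807607787728995 - sqrt(28255)/31400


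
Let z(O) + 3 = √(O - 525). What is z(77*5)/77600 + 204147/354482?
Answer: 7920371877/13753901600 + I*√35/38800 ≈ 0.57586 + 0.00015248*I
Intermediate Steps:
z(O) = -3 + √(-525 + O) (z(O) = -3 + √(O - 525) = -3 + √(-525 + O))
z(77*5)/77600 + 204147/354482 = (-3 + √(-525 + 77*5))/77600 + 204147/354482 = (-3 + √(-525 + 385))*(1/77600) + 204147*(1/354482) = (-3 + √(-140))*(1/77600) + 204147/354482 = (-3 + 2*I*√35)*(1/77600) + 204147/354482 = (-3/77600 + I*√35/38800) + 204147/354482 = 7920371877/13753901600 + I*√35/38800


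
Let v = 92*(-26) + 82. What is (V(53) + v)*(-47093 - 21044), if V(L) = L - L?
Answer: 157396470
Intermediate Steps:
v = -2310 (v = -2392 + 82 = -2310)
V(L) = 0
(V(53) + v)*(-47093 - 21044) = (0 - 2310)*(-47093 - 21044) = -2310*(-68137) = 157396470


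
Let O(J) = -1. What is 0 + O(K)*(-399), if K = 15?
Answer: 399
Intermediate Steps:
0 + O(K)*(-399) = 0 - 1*(-399) = 0 + 399 = 399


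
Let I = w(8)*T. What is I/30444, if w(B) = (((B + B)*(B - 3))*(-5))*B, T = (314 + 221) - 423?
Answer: -89600/7611 ≈ -11.772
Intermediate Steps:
T = 112 (T = 535 - 423 = 112)
w(B) = -10*B²*(-3 + B) (w(B) = (((2*B)*(-3 + B))*(-5))*B = ((2*B*(-3 + B))*(-5))*B = (-10*B*(-3 + B))*B = -10*B²*(-3 + B))
I = -358400 (I = (10*8²*(3 - 1*8))*112 = (10*64*(3 - 8))*112 = (10*64*(-5))*112 = -3200*112 = -358400)
I/30444 = -358400/30444 = -358400*1/30444 = -89600/7611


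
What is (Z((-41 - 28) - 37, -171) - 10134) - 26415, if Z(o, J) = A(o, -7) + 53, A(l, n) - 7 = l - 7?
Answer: -36602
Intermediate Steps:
A(l, n) = l (A(l, n) = 7 + (l - 7) = 7 + (-7 + l) = l)
Z(o, J) = 53 + o (Z(o, J) = o + 53 = 53 + o)
(Z((-41 - 28) - 37, -171) - 10134) - 26415 = ((53 + ((-41 - 28) - 37)) - 10134) - 26415 = ((53 + (-69 - 37)) - 10134) - 26415 = ((53 - 106) - 10134) - 26415 = (-53 - 10134) - 26415 = -10187 - 26415 = -36602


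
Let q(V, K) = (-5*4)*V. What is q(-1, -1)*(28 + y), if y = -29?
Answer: -20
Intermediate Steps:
q(V, K) = -20*V
q(-1, -1)*(28 + y) = (-20*(-1))*(28 - 29) = 20*(-1) = -20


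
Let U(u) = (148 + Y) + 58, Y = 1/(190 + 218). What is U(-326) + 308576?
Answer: 125983057/408 ≈ 3.0878e+5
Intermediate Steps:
Y = 1/408 ≈ 0.0024510
U(u) = 84049/408 (U(u) = (148 + 1/408) + 58 = 60385/408 + 58 = 84049/408)
U(-326) + 308576 = 84049/408 + 308576 = 125983057/408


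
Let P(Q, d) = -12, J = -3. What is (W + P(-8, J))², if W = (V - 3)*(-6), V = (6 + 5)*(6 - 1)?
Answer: 104976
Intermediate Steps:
V = 55 (V = 11*5 = 55)
W = -312 (W = (55 - 3)*(-6) = 52*(-6) = -312)
(W + P(-8, J))² = (-312 - 12)² = (-324)² = 104976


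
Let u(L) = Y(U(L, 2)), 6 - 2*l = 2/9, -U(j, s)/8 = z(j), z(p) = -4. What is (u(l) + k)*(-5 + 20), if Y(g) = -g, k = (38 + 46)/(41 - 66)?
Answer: -2652/5 ≈ -530.40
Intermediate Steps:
U(j, s) = 32 (U(j, s) = -8*(-4) = 32)
k = -84/25 (k = 84/(-25) = 84*(-1/25) = -84/25 ≈ -3.3600)
l = 26/9 (l = 3 - 1/9 = 26/9 ≈ 2.8889)
u(L) = -32 (u(L) = -1*32 = -32)
(u(l) + k)*(-5 + 20) = (-32 - 84/25)*(-5 + 20) = -884/25*15 = -2652/5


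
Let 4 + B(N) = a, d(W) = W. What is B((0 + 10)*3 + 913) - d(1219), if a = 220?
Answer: -1003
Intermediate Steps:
B(N) = 216 (B(N) = -4 + 220 = 216)
B((0 + 10)*3 + 913) - d(1219) = 216 - 1*1219 = 216 - 1219 = -1003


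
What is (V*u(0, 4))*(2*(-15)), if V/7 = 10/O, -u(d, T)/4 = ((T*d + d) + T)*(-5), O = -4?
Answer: 42000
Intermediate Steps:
u(d, T) = 20*T + 20*d + 20*T*d (u(d, T) = -4*((T*d + d) + T)*(-5) = -4*((d + T*d) + T)*(-5) = -4*(T + d + T*d)*(-5) = -4*(-5*T - 5*d - 5*T*d) = 20*T + 20*d + 20*T*d)
V = -35/2 (V = 7*(10/(-4)) = 7*(10*(-¼)) = 7*(-5/2) = -35/2 ≈ -17.500)
(V*u(0, 4))*(2*(-15)) = (-35*(20*4 + 20*0 + 20*4*0)/2)*(2*(-15)) = -35*(80 + 0 + 0)/2*(-30) = -35/2*80*(-30) = -1400*(-30) = 42000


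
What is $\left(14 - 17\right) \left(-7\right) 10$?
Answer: $210$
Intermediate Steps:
$\left(14 - 17\right) \left(-7\right) 10 = \left(-3\right) \left(-7\right) 10 = 21 \cdot 10 = 210$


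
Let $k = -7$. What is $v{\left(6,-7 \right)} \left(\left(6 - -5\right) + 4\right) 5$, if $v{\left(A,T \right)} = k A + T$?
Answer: $-3675$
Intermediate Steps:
$v{\left(A,T \right)} = T - 7 A$ ($v{\left(A,T \right)} = - 7 A + T = T - 7 A$)
$v{\left(6,-7 \right)} \left(\left(6 - -5\right) + 4\right) 5 = \left(-7 - 42\right) \left(\left(6 - -5\right) + 4\right) 5 = \left(-7 - 42\right) \left(\left(6 + 5\right) + 4\right) 5 = - 49 \left(11 + 4\right) 5 = - 49 \cdot 15 \cdot 5 = \left(-49\right) 75 = -3675$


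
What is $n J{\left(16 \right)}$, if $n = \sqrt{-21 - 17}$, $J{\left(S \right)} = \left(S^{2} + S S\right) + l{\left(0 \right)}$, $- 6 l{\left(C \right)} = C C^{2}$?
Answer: $512 i \sqrt{38} \approx 3156.2 i$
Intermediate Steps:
$l{\left(C \right)} = - \frac{C^{3}}{6}$ ($l{\left(C \right)} = - \frac{C C^{2}}{6} = - \frac{C^{3}}{6}$)
$J{\left(S \right)} = 2 S^{2}$ ($J{\left(S \right)} = \left(S^{2} + S S\right) - \frac{0^{3}}{6} = \left(S^{2} + S^{2}\right) - 0 = 2 S^{2} + 0 = 2 S^{2}$)
$n = i \sqrt{38}$ ($n = \sqrt{-38} = i \sqrt{38} \approx 6.1644 i$)
$n J{\left(16 \right)} = i \sqrt{38} \cdot 2 \cdot 16^{2} = i \sqrt{38} \cdot 2 \cdot 256 = i \sqrt{38} \cdot 512 = 512 i \sqrt{38}$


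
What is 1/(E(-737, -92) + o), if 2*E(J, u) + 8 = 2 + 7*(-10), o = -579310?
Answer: -1/579348 ≈ -1.7261e-6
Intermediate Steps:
E(J, u) = -38 (E(J, u) = -4 + (2 + 7*(-10))/2 = -4 + (2 - 70)/2 = -4 + (½)*(-68) = -4 - 34 = -38)
1/(E(-737, -92) + o) = 1/(-38 - 579310) = 1/(-579348) = -1/579348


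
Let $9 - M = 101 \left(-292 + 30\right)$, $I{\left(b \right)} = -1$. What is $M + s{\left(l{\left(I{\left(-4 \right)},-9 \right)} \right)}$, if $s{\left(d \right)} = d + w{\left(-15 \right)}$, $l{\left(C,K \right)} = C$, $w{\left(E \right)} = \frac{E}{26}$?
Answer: $\frac{688205}{26} \approx 26469.0$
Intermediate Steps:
$w{\left(E \right)} = \frac{E}{26}$ ($w{\left(E \right)} = E \frac{1}{26} = \frac{E}{26}$)
$M = 26471$ ($M = 9 - 101 \left(-292 + 30\right) = 9 - 101 \left(-262\right) = 9 - -26462 = 9 + 26462 = 26471$)
$s{\left(d \right)} = - \frac{15}{26} + d$ ($s{\left(d \right)} = d + \frac{1}{26} \left(-15\right) = d - \frac{15}{26} = - \frac{15}{26} + d$)
$M + s{\left(l{\left(I{\left(-4 \right)},-9 \right)} \right)} = 26471 - \frac{41}{26} = \frac{688205}{26}$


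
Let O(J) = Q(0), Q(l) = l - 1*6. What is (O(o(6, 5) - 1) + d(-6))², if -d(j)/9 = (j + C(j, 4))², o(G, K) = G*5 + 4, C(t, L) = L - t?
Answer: 22500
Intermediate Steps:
o(G, K) = 4 + 5*G (o(G, K) = 5*G + 4 = 4 + 5*G)
Q(l) = -6 + l (Q(l) = l - 6 = -6 + l)
O(J) = -6 (O(J) = -6 + 0 = -6)
d(j) = -144 (d(j) = -9*(j + (4 - j))² = -9*4² = -9*16 = -144)
(O(o(6, 5) - 1) + d(-6))² = (-6 - 144)² = (-150)² = 22500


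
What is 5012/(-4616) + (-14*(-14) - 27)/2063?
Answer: -2389913/2380702 ≈ -1.0039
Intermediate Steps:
5012/(-4616) + (-14*(-14) - 27)/2063 = 5012*(-1/4616) + (196 - 27)*(1/2063) = -1253/1154 + 169*(1/2063) = -1253/1154 + 169/2063 = -2389913/2380702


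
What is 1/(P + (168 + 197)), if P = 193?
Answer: 1/558 ≈ 0.0017921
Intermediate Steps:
1/(P + (168 + 197)) = 1/(193 + (168 + 197)) = 1/(193 + 365) = 1/558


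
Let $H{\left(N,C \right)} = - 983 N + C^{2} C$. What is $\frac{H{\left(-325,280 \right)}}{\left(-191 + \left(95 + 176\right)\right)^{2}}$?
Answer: $\frac{890859}{256} \approx 3479.9$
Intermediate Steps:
$H{\left(N,C \right)} = C^{3} - 983 N$ ($H{\left(N,C \right)} = - 983 N + C^{3} = C^{3} - 983 N$)
$\frac{H{\left(-325,280 \right)}}{\left(-191 + \left(95 + 176\right)\right)^{2}} = \frac{280^{3} - -319475}{\left(-191 + \left(95 + 176\right)\right)^{2}} = \frac{21952000 + 319475}{\left(-191 + 271\right)^{2}} = \frac{22271475}{80^{2}} = \frac{22271475}{6400} = 22271475 \cdot \frac{1}{6400} = \frac{890859}{256}$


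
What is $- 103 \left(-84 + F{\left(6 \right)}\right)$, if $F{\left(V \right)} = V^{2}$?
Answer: $4944$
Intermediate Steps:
$- 103 \left(-84 + F{\left(6 \right)}\right) = - 103 \left(-84 + 6^{2}\right) = - 103 \left(-84 + 36\right) = \left(-103\right) \left(-48\right) = 4944$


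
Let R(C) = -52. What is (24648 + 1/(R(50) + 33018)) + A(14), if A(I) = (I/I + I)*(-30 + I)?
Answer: 804634129/32966 ≈ 24408.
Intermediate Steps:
A(I) = (1 + I)*(-30 + I)
(24648 + 1/(R(50) + 33018)) + A(14) = (24648 + 1/(-52 + 33018)) + (-30 + 14**2 - 29*14) = (24648 + 1/32966) + (-30 + 196 - 406) = (24648 + 1/32966) - 240 = 812545969/32966 - 240 = 804634129/32966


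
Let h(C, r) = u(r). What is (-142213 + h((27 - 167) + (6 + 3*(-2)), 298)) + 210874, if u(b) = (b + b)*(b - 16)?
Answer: 236733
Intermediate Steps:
u(b) = 2*b*(-16 + b) (u(b) = (2*b)*(-16 + b) = 2*b*(-16 + b))
h(C, r) = 2*r*(-16 + r)
(-142213 + h((27 - 167) + (6 + 3*(-2)), 298)) + 210874 = (-142213 + 2*298*(-16 + 298)) + 210874 = (-142213 + 2*298*282) + 210874 = (-142213 + 168072) + 210874 = 25859 + 210874 = 236733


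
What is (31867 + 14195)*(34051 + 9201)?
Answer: 1992273624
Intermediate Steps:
(31867 + 14195)*(34051 + 9201) = 46062*43252 = 1992273624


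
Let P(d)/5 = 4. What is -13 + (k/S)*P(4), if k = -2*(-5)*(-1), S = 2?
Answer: -113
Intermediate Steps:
P(d) = 20 (P(d) = 5*4 = 20)
k = -10 (k = 10*(-1) = -10)
-13 + (k/S)*P(4) = -13 - 10/2*20 = -13 - 10*1/2*20 = -13 - 5*20 = -13 - 100 = -113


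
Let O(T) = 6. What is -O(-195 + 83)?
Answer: -6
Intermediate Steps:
-O(-195 + 83) = -1*6 = -6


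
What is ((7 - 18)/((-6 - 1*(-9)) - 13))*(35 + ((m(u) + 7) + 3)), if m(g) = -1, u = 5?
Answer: 242/5 ≈ 48.400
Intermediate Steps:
((7 - 18)/((-6 - 1*(-9)) - 13))*(35 + ((m(u) + 7) + 3)) = ((7 - 18)/((-6 - 1*(-9)) - 13))*(35 + ((-1 + 7) + 3)) = (-11/((-6 + 9) - 13))*(35 + (6 + 3)) = (-11/(3 - 13))*(35 + 9) = -11/(-10)*44 = -11*(-⅒)*44 = (11/10)*44 = 242/5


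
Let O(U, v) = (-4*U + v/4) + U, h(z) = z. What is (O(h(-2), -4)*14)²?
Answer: 4900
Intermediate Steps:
O(U, v) = -3*U + v/4 (O(U, v) = (-4*U + v/4) + U = -3*U + v/4)
(O(h(-2), -4)*14)² = ((-3*(-2) + (¼)*(-4))*14)² = ((6 - 1)*14)² = (5*14)² = 70² = 4900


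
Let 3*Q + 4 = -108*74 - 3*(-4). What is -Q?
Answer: 7984/3 ≈ 2661.3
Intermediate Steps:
Q = -7984/3 (Q = -4/3 + (-108*74 - 3*(-4))/3 = -4/3 + (-7992 + 12)/3 = -4/3 + (1/3)*(-7980) = -4/3 - 2660 = -7984/3 ≈ -2661.3)
-Q = -1*(-7984/3) = 7984/3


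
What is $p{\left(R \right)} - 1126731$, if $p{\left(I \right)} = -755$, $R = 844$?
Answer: $-1127486$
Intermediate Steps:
$p{\left(R \right)} - 1126731 = -755 - 1126731 = -1127486$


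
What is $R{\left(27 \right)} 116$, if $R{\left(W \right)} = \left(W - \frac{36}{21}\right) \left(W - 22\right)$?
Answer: $\frac{102660}{7} \approx 14666.0$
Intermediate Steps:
$R{\left(W \right)} = \left(-22 + W\right) \left(- \frac{12}{7} + W\right)$ ($R{\left(W \right)} = \left(W - \frac{12}{7}\right) \left(-22 + W\right) = \left(- \frac{12}{7} + W\right) \left(-22 + W\right) = \left(-22 + W\right) \left(- \frac{12}{7} + W\right)$)
$R{\left(27 \right)} 116 = \left(\frac{264}{7} + 27^{2} - \frac{4482}{7}\right) 116 = \left(\frac{264}{7} + 729 - \frac{4482}{7}\right) 116 = \frac{885}{7} \cdot 116 = \frac{102660}{7}$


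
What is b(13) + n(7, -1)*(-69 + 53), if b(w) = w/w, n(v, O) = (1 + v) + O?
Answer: -111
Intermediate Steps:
n(v, O) = 1 + O + v
b(w) = 1
b(13) + n(7, -1)*(-69 + 53) = 1 + (1 - 1 + 7)*(-69 + 53) = 1 + 7*(-16) = 1 - 112 = -111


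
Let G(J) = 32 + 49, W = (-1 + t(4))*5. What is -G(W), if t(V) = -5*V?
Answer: -81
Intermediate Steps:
W = -105 (W = (-1 - 5*4)*5 = (-1 - 20)*5 = -21*5 = -105)
G(J) = 81
-G(W) = -1*81 = -81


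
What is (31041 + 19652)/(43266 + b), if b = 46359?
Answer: 50693/89625 ≈ 0.56561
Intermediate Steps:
(31041 + 19652)/(43266 + b) = (31041 + 19652)/(43266 + 46359) = 50693/89625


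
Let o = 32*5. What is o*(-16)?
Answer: -2560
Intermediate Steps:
o = 160
o*(-16) = 160*(-16) = -2560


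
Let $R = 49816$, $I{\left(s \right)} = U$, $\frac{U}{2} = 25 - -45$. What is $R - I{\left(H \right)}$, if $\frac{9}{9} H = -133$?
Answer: $49676$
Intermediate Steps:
$H = -133$
$U = 140$ ($U = 2 \left(25 - -45\right) = 2 \left(25 + 45\right) = 2 \cdot 70 = 140$)
$I{\left(s \right)} = 140$
$R - I{\left(H \right)} = 49816 - 140 = 49676$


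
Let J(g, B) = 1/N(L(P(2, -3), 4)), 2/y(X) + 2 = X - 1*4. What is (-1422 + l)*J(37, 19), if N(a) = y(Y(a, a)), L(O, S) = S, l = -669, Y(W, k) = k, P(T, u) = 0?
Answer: 2091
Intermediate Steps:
y(X) = 2/(-6 + X) (y(X) = 2/(-2 + (X - 1*4)) = 2/(-2 + (X - 4)) = 2/(-2 + (-4 + X)) = 2/(-6 + X))
N(a) = 2/(-6 + a)
J(g, B) = -1 (J(g, B) = 1/(2/(-6 + 4)) = 1/(2/(-2)) = 1/(2*(-½)) = 1/(-1) = -1)
(-1422 + l)*J(37, 19) = (-1422 - 669)*(-1) = -2091*(-1) = 2091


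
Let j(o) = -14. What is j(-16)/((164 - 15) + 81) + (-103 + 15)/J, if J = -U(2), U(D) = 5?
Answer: 2017/115 ≈ 17.539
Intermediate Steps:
J = -5 (J = -1*5 = -5)
j(-16)/((164 - 15) + 81) + (-103 + 15)/J = -14/((164 - 15) + 81) + (-103 + 15)/(-5) = -14/(149 + 81) - 88*(-⅕) = -14/230 + 88/5 = -14*1/230 + 88/5 = -7/115 + 88/5 = 2017/115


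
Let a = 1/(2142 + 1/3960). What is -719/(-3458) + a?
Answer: 6112482479/29331866018 ≈ 0.20839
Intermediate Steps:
a = 3960/8482321 (a = 1/(2142 + 1/3960) = 1/(8482321/3960) = 3960/8482321 ≈ 0.00046685)
-719/(-3458) + a = -719/(-3458) + 3960/8482321 = -719*(-1/3458) + 3960/8482321 = 719/3458 + 3960/8482321 = 6112482479/29331866018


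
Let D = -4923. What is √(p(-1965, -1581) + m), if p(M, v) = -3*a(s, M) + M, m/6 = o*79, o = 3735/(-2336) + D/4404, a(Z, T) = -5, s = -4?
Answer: I*√37182513392763/107164 ≈ 56.901*I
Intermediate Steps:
o = -2329089/857312 (o = 3735/(-2336) - 4923/4404 = 3735*(-1/2336) - 4923*1/4404 = -3735/2336 - 1641/1468 = -2329089/857312 ≈ -2.7167)
m = -551994093/428656 (m = 6*(-2329089/857312*79) = 6*(-183998031/857312) = -551994093/428656 ≈ -1287.7)
p(M, v) = 15 + M (p(M, v) = -3*(-5) + M = 15 + M)
√(p(-1965, -1581) + m) = √((15 - 1965) - 551994093/428656) = √(-1950 - 551994093/428656) = √(-1387873293/428656) = I*√37182513392763/107164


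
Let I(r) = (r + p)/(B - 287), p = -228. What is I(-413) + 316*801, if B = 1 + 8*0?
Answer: 72391817/286 ≈ 2.5312e+5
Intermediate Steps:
B = 1 (B = 1 + 0 = 1)
I(r) = 114/143 - r/286 (I(r) = (r - 228)/(1 - 287) = (-228 + r)/(-286) = (-228 + r)*(-1/286) = 114/143 - r/286)
I(-413) + 316*801 = (114/143 - 1/286*(-413)) + 316*801 = (114/143 + 413/286) + 253116 = 641/286 + 253116 = 72391817/286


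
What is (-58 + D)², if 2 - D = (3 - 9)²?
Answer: 8464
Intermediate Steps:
D = -34 (D = 2 - (3 - 9)² = 2 - 1*(-6)² = 2 - 1*36 = 2 - 36 = -34)
(-58 + D)² = (-58 - 34)² = (-92)² = 8464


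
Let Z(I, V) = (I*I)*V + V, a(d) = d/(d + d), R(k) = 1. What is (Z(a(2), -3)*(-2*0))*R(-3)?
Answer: 0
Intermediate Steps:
a(d) = ½ (a(d) = d/((2*d)) = d*(1/(2*d)) = ½)
Z(I, V) = V + V*I² (Z(I, V) = I²*V + V = V*I² + V = V + V*I²)
(Z(a(2), -3)*(-2*0))*R(-3) = ((-3*(1 + (½)²))*(-2*0))*1 = (-3*(1 + ¼)*0)*1 = (-3*5/4*0)*1 = -15/4*0*1 = 0*1 = 0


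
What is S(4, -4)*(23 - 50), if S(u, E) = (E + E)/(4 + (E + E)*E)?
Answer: 6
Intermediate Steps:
S(u, E) = 2*E/(4 + 2*E**2) (S(u, E) = (2*E)/(4 + (2*E)*E) = (2*E)/(4 + 2*E**2) = 2*E/(4 + 2*E**2))
S(4, -4)*(23 - 50) = (-4/(2 + (-4)**2))*(23 - 50) = -4/(2 + 16)*(-27) = -4/18*(-27) = -4*1/18*(-27) = -2/9*(-27) = 6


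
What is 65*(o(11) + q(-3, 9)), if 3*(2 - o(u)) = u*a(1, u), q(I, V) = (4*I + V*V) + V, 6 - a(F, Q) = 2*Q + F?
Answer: 27755/3 ≈ 9251.7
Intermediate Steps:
a(F, Q) = 6 - F - 2*Q (a(F, Q) = 6 - (2*Q + F) = 6 - (F + 2*Q) = 6 + (-F - 2*Q) = 6 - F - 2*Q)
q(I, V) = V + V² + 4*I (q(I, V) = (4*I + V²) + V = (V² + 4*I) + V = V + V² + 4*I)
o(u) = 2 - u*(5 - 2*u)/3 (o(u) = 2 - u*(6 - 1*1 - 2*u)/3 = 2 - u*(6 - 1 - 2*u)/3 = 2 - u*(5 - 2*u)/3)
65*(o(11) + q(-3, 9)) = 65*((2 + (⅓)*11*(-5 + 2*11)) + (9 + 9² + 4*(-3))) = 65*((2 + (⅓)*11*(-5 + 22)) + (9 + 81 - 12)) = 65*((2 + (⅓)*11*17) + 78) = 65*((2 + 187/3) + 78) = 65*(193/3 + 78) = 65*(427/3) = 27755/3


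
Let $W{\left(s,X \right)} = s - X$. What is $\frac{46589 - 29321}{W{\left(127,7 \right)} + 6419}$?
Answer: $\frac{17268}{6539} \approx 2.6408$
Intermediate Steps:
$\frac{46589 - 29321}{W{\left(127,7 \right)} + 6419} = \frac{46589 - 29321}{\left(127 - 7\right) + 6419} = \frac{17268}{\left(127 - 7\right) + 6419} = \frac{17268}{120 + 6419} = \frac{17268}{6539}$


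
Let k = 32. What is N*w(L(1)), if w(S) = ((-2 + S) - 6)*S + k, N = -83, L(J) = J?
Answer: -2075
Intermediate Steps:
w(S) = 32 + S*(-8 + S) (w(S) = ((-2 + S) - 6)*S + 32 = (-8 + S)*S + 32 = S*(-8 + S) + 32 = 32 + S*(-8 + S))
N*w(L(1)) = -83*(32 + 1**2 - 8*1) = -83*(32 + 1 - 8) = -83*25 = -2075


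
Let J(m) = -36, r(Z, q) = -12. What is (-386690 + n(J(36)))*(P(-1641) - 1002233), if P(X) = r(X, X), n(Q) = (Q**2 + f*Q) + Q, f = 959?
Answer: 420896796730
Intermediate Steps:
n(Q) = Q**2 + 960*Q (n(Q) = (Q**2 + 959*Q) + Q = Q**2 + 960*Q)
P(X) = -12
(-386690 + n(J(36)))*(P(-1641) - 1002233) = (-386690 - 36*(960 - 36))*(-12 - 1002233) = (-386690 - 36*924)*(-1002245) = (-386690 - 33264)*(-1002245) = -419954*(-1002245) = 420896796730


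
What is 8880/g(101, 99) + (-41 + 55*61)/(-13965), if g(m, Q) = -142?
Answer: -62239894/991515 ≈ -62.773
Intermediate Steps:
8880/g(101, 99) + (-41 + 55*61)/(-13965) = 8880/(-142) + (-41 + 55*61)/(-13965) = 8880*(-1/142) + (-41 + 3355)*(-1/13965) = -4440/71 + 3314*(-1/13965) = -4440/71 - 3314/13965 = -62239894/991515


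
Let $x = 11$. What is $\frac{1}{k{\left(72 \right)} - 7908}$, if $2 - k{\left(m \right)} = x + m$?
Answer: $- \frac{1}{7989} \approx -0.00012517$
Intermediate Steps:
$k{\left(m \right)} = -9 - m$ ($k{\left(m \right)} = 2 - \left(11 + m\right) = -9 - m$)
$\frac{1}{k{\left(72 \right)} - 7908} = \frac{1}{\left(-9 - 72\right) - 7908} = \frac{1}{-81 - 7908} = \frac{1}{-7989} = - \frac{1}{7989}$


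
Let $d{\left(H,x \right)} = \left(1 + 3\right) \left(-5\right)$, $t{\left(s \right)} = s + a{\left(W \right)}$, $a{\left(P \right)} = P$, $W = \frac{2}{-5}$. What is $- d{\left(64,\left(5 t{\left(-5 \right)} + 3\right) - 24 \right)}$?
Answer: $20$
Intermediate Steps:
$W = - \frac{2}{5}$ ($W = 2 \left(- \frac{1}{5}\right) = - \frac{2}{5} \approx -0.4$)
$t{\left(s \right)} = - \frac{2}{5} + s$ ($t{\left(s \right)} = s - \frac{2}{5} = - \frac{2}{5} + s$)
$d{\left(H,x \right)} = -20$ ($d{\left(H,x \right)} = 4 \left(-5\right) = -20$)
$- d{\left(64,\left(5 t{\left(-5 \right)} + 3\right) - 24 \right)} = \left(-1\right) \left(-20\right) = 20$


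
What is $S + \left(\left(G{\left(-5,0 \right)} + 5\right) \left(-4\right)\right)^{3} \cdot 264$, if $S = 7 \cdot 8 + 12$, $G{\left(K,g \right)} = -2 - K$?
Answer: $-8650684$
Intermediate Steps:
$S = 68$ ($S = 56 + 12 = 68$)
$S + \left(\left(G{\left(-5,0 \right)} + 5\right) \left(-4\right)\right)^{3} \cdot 264 = 68 + \left(\left(\left(-2 - -5\right) + 5\right) \left(-4\right)\right)^{3} \cdot 264 = 68 + \left(\left(\left(-2 + 5\right) + 5\right) \left(-4\right)\right)^{3} \cdot 264 = 68 + \left(\left(3 + 5\right) \left(-4\right)\right)^{3} \cdot 264 = 68 + \left(8 \left(-4\right)\right)^{3} \cdot 264 = 68 + \left(-32\right)^{3} \cdot 264 = 68 - 8650752 = -8650684$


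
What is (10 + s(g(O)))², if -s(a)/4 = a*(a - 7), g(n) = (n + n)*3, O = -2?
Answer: 813604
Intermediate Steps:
g(n) = 6*n (g(n) = (2*n)*3 = 6*n)
s(a) = -4*a*(-7 + a) (s(a) = -4*a*(a - 7) = -4*a*(-7 + a))
(10 + s(g(O)))² = (10 + 4*(6*(-2))*(7 - 6*(-2)))² = (10 + 4*(-12)*(7 - 1*(-12)))² = (10 + 4*(-12)*(7 + 12))² = (10 + 4*(-12)*19)² = (10 - 912)² = (-902)² = 813604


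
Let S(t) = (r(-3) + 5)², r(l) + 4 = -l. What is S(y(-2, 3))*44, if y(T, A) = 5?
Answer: 704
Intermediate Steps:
r(l) = -4 - l
S(t) = 16 (S(t) = ((-4 - 1*(-3)) + 5)² = ((-4 + 3) + 5)² = (-1 + 5)² = 4² = 16)
S(y(-2, 3))*44 = 16*44 = 704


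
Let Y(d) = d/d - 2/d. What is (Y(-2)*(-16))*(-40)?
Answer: 1280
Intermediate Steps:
Y(d) = 1 - 2/d
(Y(-2)*(-16))*(-40) = (((-2 - 2)/(-2))*(-16))*(-40) = (-½*(-4)*(-16))*(-40) = (2*(-16))*(-40) = -32*(-40) = 1280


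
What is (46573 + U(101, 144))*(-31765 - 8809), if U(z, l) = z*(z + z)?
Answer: -2717443650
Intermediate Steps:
U(z, l) = 2*z² (U(z, l) = z*(2*z) = 2*z²)
(46573 + U(101, 144))*(-31765 - 8809) = (46573 + 2*101²)*(-31765 - 8809) = (46573 + 2*10201)*(-40574) = (46573 + 20402)*(-40574) = 66975*(-40574) = -2717443650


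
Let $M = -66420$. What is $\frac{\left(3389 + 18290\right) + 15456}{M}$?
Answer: $- \frac{7427}{13284} \approx -0.55909$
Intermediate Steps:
$\frac{\left(3389 + 18290\right) + 15456}{M} = \frac{\left(3389 + 18290\right) + 15456}{-66420} = \left(21679 + 15456\right) \left(- \frac{1}{66420}\right) = 37135 \left(- \frac{1}{66420}\right) = - \frac{7427}{13284}$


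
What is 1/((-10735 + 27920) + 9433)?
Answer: 1/26618 ≈ 3.7569e-5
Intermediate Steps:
1/((-10735 + 27920) + 9433) = 1/(17185 + 9433) = 1/26618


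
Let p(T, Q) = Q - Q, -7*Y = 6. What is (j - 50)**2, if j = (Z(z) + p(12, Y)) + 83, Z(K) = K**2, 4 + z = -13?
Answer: 103684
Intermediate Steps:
Y = -6/7 (Y = -1/7*6 = -6/7 ≈ -0.85714)
p(T, Q) = 0
z = -17 (z = -4 - 13 = -17)
j = 372 (j = ((-17)**2 + 0) + 83 = (289 + 0) + 83 = 289 + 83 = 372)
(j - 50)**2 = (372 - 50)**2 = 322**2 = 103684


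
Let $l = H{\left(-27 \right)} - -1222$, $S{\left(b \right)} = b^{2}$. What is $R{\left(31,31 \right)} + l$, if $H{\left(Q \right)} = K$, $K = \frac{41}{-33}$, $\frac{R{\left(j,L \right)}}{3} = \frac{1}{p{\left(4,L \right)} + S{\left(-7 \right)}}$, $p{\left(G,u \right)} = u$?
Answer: $\frac{3222899}{2640} \approx 1220.8$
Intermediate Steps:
$R{\left(j,L \right)} = \frac{3}{49 + L}$ ($R{\left(j,L \right)} = \frac{3}{L + \left(-7\right)^{2}} = \frac{3}{L + 49} = \frac{3}{49 + L}$)
$K = - \frac{41}{33}$ ($K = 41 \left(- \frac{1}{33}\right) = - \frac{41}{33} \approx -1.2424$)
$H{\left(Q \right)} = - \frac{41}{33}$
$l = \frac{40285}{33}$ ($l = - \frac{41}{33} - -1222 = - \frac{41}{33} + 1222 = \frac{40285}{33} \approx 1220.8$)
$R{\left(31,31 \right)} + l = \frac{3}{49 + 31} + \frac{40285}{33} = \frac{3}{80} + \frac{40285}{33} = \frac{3222899}{2640}$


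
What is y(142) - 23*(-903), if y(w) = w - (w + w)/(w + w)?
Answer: 20910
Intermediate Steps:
y(w) = -1 + w (y(w) = w - 2*w/(2*w) = w - 2*w*1/(2*w) = w - 1*1 = w - 1 = -1 + w)
y(142) - 23*(-903) = (-1 + 142) - 23*(-903) = 141 + 20769 = 20910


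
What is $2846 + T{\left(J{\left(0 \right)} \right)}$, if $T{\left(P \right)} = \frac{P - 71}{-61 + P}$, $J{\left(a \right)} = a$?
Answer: $\frac{173677}{61} \approx 2847.2$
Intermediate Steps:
$T{\left(P \right)} = \frac{-71 + P}{-61 + P}$
$2846 + T{\left(J{\left(0 \right)} \right)} = 2846 + \frac{-71 + 0}{-61 + 0} = 2846 + \frac{1}{-61} \left(-71\right) = 2846 - - \frac{71}{61} = 2846 + \frac{71}{61} = \frac{173677}{61}$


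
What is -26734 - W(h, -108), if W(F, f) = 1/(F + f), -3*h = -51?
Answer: -2432793/91 ≈ -26734.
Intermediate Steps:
h = 17 (h = -1/3*(-51) = 17)
-26734 - W(h, -108) = -26734 - 1/(17 - 108) = -26734 - 1/(-91) = -26734 - 1*(-1/91) = -26734 + 1/91 = -2432793/91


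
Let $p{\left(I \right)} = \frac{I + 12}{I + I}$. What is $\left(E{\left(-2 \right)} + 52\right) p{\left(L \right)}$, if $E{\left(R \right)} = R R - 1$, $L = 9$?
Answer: $\frac{385}{6} \approx 64.167$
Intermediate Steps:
$p{\left(I \right)} = \frac{12 + I}{2 I}$
$E{\left(R \right)} = -1 + R^{2}$ ($E{\left(R \right)} = R^{2} - 1 = -1 + R^{2}$)
$\left(E{\left(-2 \right)} + 52\right) p{\left(L \right)} = \left(\left(-1 + \left(-2\right)^{2}\right) + 52\right) \frac{12 + 9}{2 \cdot 9} = \left(\left(-1 + 4\right) + 52\right) \frac{1}{2} \cdot \frac{1}{9} \cdot 21 = \left(3 + 52\right) \frac{7}{6} = 55 \cdot \frac{7}{6} = \frac{385}{6}$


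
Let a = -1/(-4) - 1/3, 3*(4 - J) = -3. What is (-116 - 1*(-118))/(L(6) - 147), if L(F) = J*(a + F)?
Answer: -24/1409 ≈ -0.017033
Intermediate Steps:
J = 5 (J = 4 - 1/3*(-3) = 4 + 1 = 5)
a = -1/12 (a = -1*(-1/4) - 1*1/3 = 1/4 - 1/3 = -1/12 ≈ -0.083333)
L(F) = -5/12 + 5*F (L(F) = 5*(-1/12 + F) = -5/12 + 5*F)
(-116 - 1*(-118))/(L(6) - 147) = (-116 - 1*(-118))/((-5/12 + 5*6) - 147) = (-116 + 118)/((-5/12 + 30) - 147) = 2/(355/12 - 147) = 2/(-1409/12) = 2*(-12/1409) = -24/1409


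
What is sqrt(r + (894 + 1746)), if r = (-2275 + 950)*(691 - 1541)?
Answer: sqrt(1128890) ≈ 1062.5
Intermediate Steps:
r = 1126250 (r = -1325*(-850) = 1126250)
sqrt(r + (894 + 1746)) = sqrt(1126250 + (894 + 1746)) = sqrt(1126250 + 2640) = sqrt(1128890)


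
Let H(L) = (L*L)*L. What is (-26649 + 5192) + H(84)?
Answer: 571247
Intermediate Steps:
H(L) = L³ (H(L) = L²*L = L³)
(-26649 + 5192) + H(84) = (-26649 + 5192) + 84³ = -21457 + 592704 = 571247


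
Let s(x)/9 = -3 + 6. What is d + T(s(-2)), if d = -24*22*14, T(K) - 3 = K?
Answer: -7362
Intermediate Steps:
s(x) = 27 (s(x) = 9*(-3 + 6) = 9*3 = 27)
T(K) = 3 + K
d = -7392 (d = -528*14 = -7392)
d + T(s(-2)) = -7392 + (3 + 27) = -7392 + 30 = -7362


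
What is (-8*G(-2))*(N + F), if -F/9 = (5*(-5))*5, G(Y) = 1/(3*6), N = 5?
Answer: -4520/9 ≈ -502.22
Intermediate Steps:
G(Y) = 1/18
F = 1125 (F = -9*5*(-5)*5 = -(-225)*5 = -9*(-125) = 1125)
(-8*G(-2))*(N + F) = (-8*1/18)*(5 + 1125) = -4/9*1130 = -4520/9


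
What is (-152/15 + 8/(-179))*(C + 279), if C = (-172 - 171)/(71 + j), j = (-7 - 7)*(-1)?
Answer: -638710016/228225 ≈ -2798.6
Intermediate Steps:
j = 14 (j = -14*(-1) = 14)
C = -343/85 (C = (-172 - 171)/(71 + 14) = -343/85 ≈ -4.0353)
(-152/15 + 8/(-179))*(C + 279) = (-152/15 + 8/(-179))*(-343/85 + 279) = (-152*1/15 + 8*(-1/179))*(23372/85) = (-152/15 - 8/179)*(23372/85) = -27328/2685*23372/85 = -638710016/228225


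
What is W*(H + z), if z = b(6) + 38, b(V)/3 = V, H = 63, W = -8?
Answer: -952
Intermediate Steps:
b(V) = 3*V
z = 56 (z = 3*6 + 38 = 18 + 38 = 56)
W*(H + z) = -8*(63 + 56) = -8*119 = -952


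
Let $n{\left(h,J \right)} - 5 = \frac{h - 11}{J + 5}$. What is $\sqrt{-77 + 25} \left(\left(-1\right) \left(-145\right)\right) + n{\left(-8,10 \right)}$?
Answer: $\frac{56}{15} + 290 i \sqrt{13} \approx 3.7333 + 1045.6 i$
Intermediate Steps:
$n{\left(h,J \right)} = 5 + \frac{-11 + h}{5 + J}$ ($n{\left(h,J \right)} = 5 + \frac{h - 11}{J + 5} = 5 + \frac{-11 + h}{5 + J}$)
$\sqrt{-77 + 25} \left(\left(-1\right) \left(-145\right)\right) + n{\left(-8,10 \right)} = \sqrt{-77 + 25} \left(\left(-1\right) \left(-145\right)\right) + \frac{14 - 8 + 5 \cdot 10}{5 + 10} = \sqrt{-52} \cdot 145 + \frac{14 - 8 + 50}{15} = 2 i \sqrt{13} \cdot 145 + \frac{1}{15} \cdot 56 = 290 i \sqrt{13} + \frac{56}{15} = \frac{56}{15} + 290 i \sqrt{13}$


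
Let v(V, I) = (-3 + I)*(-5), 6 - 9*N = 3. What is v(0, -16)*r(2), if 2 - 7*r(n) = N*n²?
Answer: 190/21 ≈ 9.0476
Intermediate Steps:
N = ⅓ (N = ⅔ - ⅑*3 = ⅔ - ⅓ = ⅓ ≈ 0.33333)
v(V, I) = 15 - 5*I
r(n) = 2/7 - n²/21
v(0, -16)*r(2) = (15 - 5*(-16))*(2/7 - 1/21*2²) = (15 + 80)*(2/7 - 1/21*4) = 95*(2/7 - 4/21) = 95*(2/21) = 190/21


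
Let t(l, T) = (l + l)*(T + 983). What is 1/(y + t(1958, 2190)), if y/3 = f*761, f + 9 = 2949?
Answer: 1/19137488 ≈ 5.2253e-8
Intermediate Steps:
f = 2940 (f = -9 + 2949 = 2940)
y = 6712020 (y = 3*(2940*761) = 3*2237340 = 6712020)
t(l, T) = 2*l*(983 + T) (t(l, T) = (2*l)*(983 + T) = 2*l*(983 + T))
1/(y + t(1958, 2190)) = 1/(6712020 + 2*1958*(983 + 2190)) = 1/(6712020 + 2*1958*3173) = 1/(6712020 + 12425468) = 1/19137488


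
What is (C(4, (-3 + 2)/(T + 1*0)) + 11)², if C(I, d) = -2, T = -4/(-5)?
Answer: 81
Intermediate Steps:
T = ⅘ (T = -4*(-⅕) = ⅘ ≈ 0.80000)
(C(4, (-3 + 2)/(T + 1*0)) + 11)² = (-2 + 11)² = 9² = 81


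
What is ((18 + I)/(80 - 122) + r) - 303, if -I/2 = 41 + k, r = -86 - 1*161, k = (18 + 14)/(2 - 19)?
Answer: -195838/357 ≈ -548.57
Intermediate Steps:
k = -32/17 (k = 32/(-17) = 32*(-1/17) = -32/17 ≈ -1.8824)
r = -247 (r = -86 - 161 = -247)
I = -1330/17 (I = -2*(41 - 32/17) = -2*665/17 = -1330/17 ≈ -78.235)
((18 + I)/(80 - 122) + r) - 303 = ((18 - 1330/17)/(80 - 122) - 247) - 303 = (-1024/17/(-42) - 247) - 303 = (-1024/17*(-1/42) - 247) - 303 = (512/357 - 247) - 303 = -87667/357 - 303 = -195838/357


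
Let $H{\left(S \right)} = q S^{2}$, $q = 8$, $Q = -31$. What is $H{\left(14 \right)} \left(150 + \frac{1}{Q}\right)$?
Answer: $\frac{7289632}{31} \approx 2.3515 \cdot 10^{5}$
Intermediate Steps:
$H{\left(S \right)} = 8 S^{2}$
$H{\left(14 \right)} \left(150 + \frac{1}{Q}\right) = 8 \cdot 14^{2} \left(150 + \frac{1}{-31}\right) = 8 \cdot 196 \left(150 - \frac{1}{31}\right) = 1568 \cdot \frac{4649}{31} = \frac{7289632}{31}$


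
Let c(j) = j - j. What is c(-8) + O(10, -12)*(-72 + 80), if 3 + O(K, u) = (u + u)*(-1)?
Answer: 168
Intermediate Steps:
c(j) = 0
O(K, u) = -3 - 2*u (O(K, u) = -3 + (u + u)*(-1) = -3 + (2*u)*(-1) = -3 - 2*u)
c(-8) + O(10, -12)*(-72 + 80) = 0 + (-3 - 2*(-12))*(-72 + 80) = 0 + (-3 + 24)*8 = 0 + 21*8 = 0 + 168 = 168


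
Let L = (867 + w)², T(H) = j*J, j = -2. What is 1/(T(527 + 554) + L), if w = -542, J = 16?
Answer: 1/105593 ≈ 9.4703e-6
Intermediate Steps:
T(H) = -32 (T(H) = -2*16 = -32)
L = 105625 (L = (867 - 542)² = 325² = 105625)
1/(T(527 + 554) + L) = 1/(-32 + 105625) = 1/105593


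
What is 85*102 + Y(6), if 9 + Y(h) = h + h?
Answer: 8673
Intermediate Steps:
Y(h) = -9 + 2*h (Y(h) = -9 + (h + h) = -9 + 2*h)
85*102 + Y(6) = 85*102 + (-9 + 2*6) = 8670 + (-9 + 12) = 8670 + 3 = 8673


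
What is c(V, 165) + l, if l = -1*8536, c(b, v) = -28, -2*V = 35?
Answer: -8564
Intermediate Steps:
V = -35/2 (V = -½*35 = -35/2 ≈ -17.500)
l = -8536
c(V, 165) + l = -28 - 8536 = -8564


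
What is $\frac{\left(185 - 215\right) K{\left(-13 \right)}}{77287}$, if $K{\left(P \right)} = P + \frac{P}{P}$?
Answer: $\frac{360}{77287} \approx 0.004658$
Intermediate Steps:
$K{\left(P \right)} = 1 + P$ ($K{\left(P \right)} = P + 1 = 1 + P$)
$\frac{\left(185 - 215\right) K{\left(-13 \right)}}{77287} = \frac{\left(185 - 215\right) \left(1 - 13\right)}{77287} = \left(185 - 215\right) \left(-12\right) \frac{1}{77287} = \left(-30\right) \left(-12\right) \frac{1}{77287} = 360 \cdot \frac{1}{77287} = \frac{360}{77287}$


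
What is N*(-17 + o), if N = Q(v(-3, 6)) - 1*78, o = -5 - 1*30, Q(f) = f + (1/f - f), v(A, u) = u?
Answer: 12142/3 ≈ 4047.3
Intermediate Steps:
Q(f) = 1/f (Q(f) = f + (1/f - f) = 1/f)
o = -35 (o = -5 - 30 = -35)
N = -467/6 (N = 1/6 - 1*78 = ⅙ - 78 = -467/6 ≈ -77.833)
N*(-17 + o) = -467*(-17 - 35)/6 = -467/6*(-52) = 12142/3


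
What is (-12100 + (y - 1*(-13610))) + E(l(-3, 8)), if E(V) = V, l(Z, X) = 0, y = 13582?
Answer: 15092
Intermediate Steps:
(-12100 + (y - 1*(-13610))) + E(l(-3, 8)) = (-12100 + (13582 - 1*(-13610))) + 0 = (-12100 + (13582 + 13610)) + 0 = (-12100 + 27192) + 0 = 15092 + 0 = 15092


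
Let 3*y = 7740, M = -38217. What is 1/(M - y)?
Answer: -1/40797 ≈ -2.4512e-5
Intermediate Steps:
y = 2580 (y = (⅓)*7740 = 2580)
1/(M - y) = 1/(-38217 - 1*2580) = 1/(-38217 - 2580) = 1/(-40797) = -1/40797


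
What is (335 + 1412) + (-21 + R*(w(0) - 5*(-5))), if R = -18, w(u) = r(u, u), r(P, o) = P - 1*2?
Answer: 1312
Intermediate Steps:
r(P, o) = -2 + P (r(P, o) = P - 2 = -2 + P)
w(u) = -2 + u
(335 + 1412) + (-21 + R*(w(0) - 5*(-5))) = (335 + 1412) + (-21 - 18*((-2 + 0) - 5*(-5))) = 1747 + (-21 - 18*(-2 + 25)) = 1747 + (-21 - 18*23) = 1747 + (-21 - 414) = 1747 - 435 = 1312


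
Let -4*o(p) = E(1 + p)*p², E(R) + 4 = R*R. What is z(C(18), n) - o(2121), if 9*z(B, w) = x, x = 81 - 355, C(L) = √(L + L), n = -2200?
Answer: 45577891318406/9 ≈ 5.0642e+12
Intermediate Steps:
E(R) = -4 + R² (E(R) = -4 + R*R = -4 + R²)
C(L) = √2*√L (C(L) = √(2*L) = √2*√L)
x = -274
z(B, w) = -274/9 (z(B, w) = (⅑)*(-274) = -274/9)
o(p) = -p²*(-4 + (1 + p)²)/4 (o(p) = -(-4 + (1 + p)²)*p²/4 = -p²*(-4 + (1 + p)²)/4)
z(C(18), n) - o(2121) = -274/9 - 2121²*(4 - (1 + 2121)²)/4 = -274/9 - 4498641*(4 - 1*2122²)/4 = -274/9 - 4498641*(4 - 1*4502884)/4 = -274/9 - 4498641*(4 - 4502884)/4 = -274/9 - 4498641*(-4502880)/4 = -274/9 - 1*(-5064210146520) = -274/9 + 5064210146520 = 45577891318406/9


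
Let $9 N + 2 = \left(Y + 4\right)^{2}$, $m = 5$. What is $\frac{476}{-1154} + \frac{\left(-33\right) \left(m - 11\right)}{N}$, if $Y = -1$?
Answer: $\frac{1026548}{4039} \approx 254.16$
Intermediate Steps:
$N = \frac{7}{9}$ ($N = - \frac{2}{9} + \frac{\left(-1 + 4\right)^{2}}{9} = - \frac{2}{9} + \frac{3^{2}}{9} = - \frac{2}{9} + \frac{1}{9} \cdot 9 = - \frac{2}{9} + 1 = \frac{7}{9} \approx 0.77778$)
$\frac{476}{-1154} + \frac{\left(-33\right) \left(m - 11\right)}{N} = \frac{476}{-1154} + \frac{\left(-33\right) \left(5 - 11\right)}{\frac{7}{9}} = 476 \left(- \frac{1}{1154}\right) + \left(-33\right) \left(-6\right) \frac{9}{7} = - \frac{238}{577} + 198 \cdot \frac{9}{7} = - \frac{238}{577} + \frac{1782}{7} = \frac{1026548}{4039}$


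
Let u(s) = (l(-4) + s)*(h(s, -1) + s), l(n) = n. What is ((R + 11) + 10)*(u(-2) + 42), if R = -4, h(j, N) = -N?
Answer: 816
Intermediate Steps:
u(s) = (1 + s)*(-4 + s) (u(s) = (-4 + s)*(-1*(-1) + s) = (-4 + s)*(1 + s) = (1 + s)*(-4 + s))
((R + 11) + 10)*(u(-2) + 42) = ((-4 + 11) + 10)*((-4 + (-2)**2 - 3*(-2)) + 42) = (7 + 10)*((-4 + 4 + 6) + 42) = 17*(6 + 42) = 17*48 = 816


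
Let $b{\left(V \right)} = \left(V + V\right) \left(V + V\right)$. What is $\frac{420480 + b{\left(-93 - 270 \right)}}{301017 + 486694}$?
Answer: $\frac{947556}{787711} \approx 1.2029$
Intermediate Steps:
$b{\left(V \right)} = 4 V^{2}$ ($b{\left(V \right)} = 2 V 2 V = 4 V^{2}$)
$\frac{420480 + b{\left(-93 - 270 \right)}}{301017 + 486694} = \frac{420480 + 4 \left(-93 - 270\right)^{2}}{301017 + 486694} = \frac{420480 + 4 \left(-93 - 270\right)^{2}}{787711} = \left(420480 + 4 \left(-363\right)^{2}\right) \frac{1}{787711} = \left(420480 + 4 \cdot 131769\right) \frac{1}{787711} = \left(420480 + 527076\right) \frac{1}{787711} = 947556 \cdot \frac{1}{787711} = \frac{947556}{787711}$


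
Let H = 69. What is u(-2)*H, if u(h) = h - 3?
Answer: -345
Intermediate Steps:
u(h) = -3 + h
u(-2)*H = (-3 - 2)*69 = -5*69 = -345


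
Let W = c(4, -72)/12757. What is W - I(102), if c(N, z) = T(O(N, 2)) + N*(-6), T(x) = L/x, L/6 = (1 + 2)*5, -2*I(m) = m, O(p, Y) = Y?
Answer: 650628/12757 ≈ 51.002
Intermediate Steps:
I(m) = -m/2
L = 90 (L = 6*((1 + 2)*5) = 6*(3*5) = 6*15 = 90)
T(x) = 90/x
c(N, z) = 45 - 6*N (c(N, z) = 90/2 + N*(-6) = 90*(½) - 6*N = 45 - 6*N)
W = 21/12757 (W = (45 - 6*4)/12757 = (45 - 24)*(1/12757) = 21*(1/12757) = 21/12757 ≈ 0.0016462)
W - I(102) = 21/12757 - (-1)*102/2 = 21/12757 - 1*(-51) = 21/12757 + 51 = 650628/12757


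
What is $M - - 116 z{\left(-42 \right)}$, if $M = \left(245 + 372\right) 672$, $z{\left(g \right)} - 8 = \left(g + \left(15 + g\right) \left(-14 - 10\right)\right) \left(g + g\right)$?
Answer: $-5489312$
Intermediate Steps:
$z{\left(g \right)} = 8 + 2 g \left(-360 - 23 g\right)$ ($z{\left(g \right)} = 8 + \left(g + \left(15 + g\right) \left(-14 - 10\right)\right) \left(g + g\right) = 8 + \left(g + \left(15 + g\right) \left(-24\right)\right) 2 g = 8 + \left(g - \left(360 + 24 g\right)\right) 2 g = 8 + \left(-360 - 23 g\right) 2 g = 8 + 2 g \left(-360 - 23 g\right)$)
$M = 414624$ ($M = 617 \cdot 672 = 414624$)
$M - - 116 z{\left(-42 \right)} = 414624 - - 116 \left(8 - -30240 - 46 \left(-42\right)^{2}\right) = 414624 - - 116 \left(8 + 30240 - 81144\right) = 414624 - \left(-116\right) \left(-50896\right) = 414624 - 5903936 = -5489312$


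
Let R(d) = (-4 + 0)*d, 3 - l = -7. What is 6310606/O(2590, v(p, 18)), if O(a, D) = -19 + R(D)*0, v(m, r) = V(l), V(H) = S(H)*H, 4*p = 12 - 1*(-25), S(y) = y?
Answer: -6310606/19 ≈ -3.3214e+5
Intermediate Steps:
l = 10 (l = 3 - 1*(-7) = 3 + 7 = 10)
R(d) = -4*d
p = 37/4 (p = (12 - 1*(-25))/4 = (12 + 25)/4 = (¼)*37 = 37/4 ≈ 9.2500)
V(H) = H² (V(H) = H*H = H²)
v(m, r) = 100 (v(m, r) = 10² = 100)
O(a, D) = -19 (O(a, D) = -19 - 4*D*0 = -19 + 0 = -19)
6310606/O(2590, v(p, 18)) = 6310606/(-19) = 6310606*(-1/19) = -6310606/19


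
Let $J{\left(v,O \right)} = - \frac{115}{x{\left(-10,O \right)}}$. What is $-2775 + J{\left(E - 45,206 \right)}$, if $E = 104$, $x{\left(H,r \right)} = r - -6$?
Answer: $- \frac{588415}{212} \approx -2775.5$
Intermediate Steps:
$x{\left(H,r \right)} = 6 + r$ ($x{\left(H,r \right)} = r + 6 = 6 + r$)
$J{\left(v,O \right)} = - \frac{115}{6 + O}$
$-2775 + J{\left(E - 45,206 \right)} = -2775 - \frac{115}{6 + 206} = -2775 - \frac{115}{212} = - \frac{588415}{212}$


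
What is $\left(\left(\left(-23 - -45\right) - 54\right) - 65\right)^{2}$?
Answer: $9409$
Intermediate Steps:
$\left(\left(\left(-23 - -45\right) - 54\right) - 65\right)^{2} = \left(\left(\left(-23 + 45\right) - 54\right) - 65\right)^{2} = \left(\left(22 - 54\right) - 65\right)^{2} = \left(-32 - 65\right)^{2} = \left(-97\right)^{2} = 9409$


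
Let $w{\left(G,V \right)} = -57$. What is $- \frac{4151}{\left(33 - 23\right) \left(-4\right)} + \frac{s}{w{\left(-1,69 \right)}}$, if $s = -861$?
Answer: $\frac{90349}{760} \approx 118.88$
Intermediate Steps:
$- \frac{4151}{\left(33 - 23\right) \left(-4\right)} + \frac{s}{w{\left(-1,69 \right)}} = - \frac{4151}{\left(33 - 23\right) \left(-4\right)} - \frac{861}{-57} = - \frac{4151}{10 \left(-4\right)} - - \frac{287}{19} = - \frac{4151}{-40} + \frac{287}{19} = \left(-4151\right) \left(- \frac{1}{40}\right) + \frac{287}{19} = \frac{4151}{40} + \frac{287}{19} = \frac{90349}{760}$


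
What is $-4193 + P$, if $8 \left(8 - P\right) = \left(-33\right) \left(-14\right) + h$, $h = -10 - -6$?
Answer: $- \frac{16969}{4} \approx -4242.3$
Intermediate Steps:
$h = -4$ ($h = -10 + 6 = -4$)
$P = - \frac{197}{4}$ ($P = 8 - \frac{\left(-33\right) \left(-14\right) - 4}{8} = 8 - \frac{462 - 4}{8} = 8 - \frac{229}{4} = - \frac{197}{4} \approx -49.25$)
$-4193 + P = -4193 - \frac{197}{4} = - \frac{16969}{4}$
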